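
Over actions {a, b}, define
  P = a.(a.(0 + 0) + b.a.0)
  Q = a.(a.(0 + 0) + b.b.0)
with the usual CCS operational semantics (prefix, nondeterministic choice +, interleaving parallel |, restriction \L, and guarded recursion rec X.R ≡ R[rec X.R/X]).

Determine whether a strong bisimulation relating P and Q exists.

NO

LTS(P): 5 reachable states
  p0 = a.(a.(0 + 0) + b.a.0) has moves ··a··> p1
  p1 = a.(0 + 0) + b.a.0 has moves ··a··> p2, ··b··> p3
  p2 = 0 + 0 has moves deadlocked
  p3 = a.0 has moves ··a··> p4
  p4 = 0 has moves deadlocked
LTS(Q): 5 reachable states
  q0 = a.(a.(0 + 0) + b.b.0) has moves ··a··> q1
  q1 = a.(0 + 0) + b.b.0 has moves ··a··> q2, ··b··> q3
  q2 = 0 + 0 has moves deadlocked
  q3 = b.0 has moves ··b··> q4
  q4 = 0 has moves deadlocked
Bisimilarity quotient blocks:
  B0 = {p0}
  B1 = {p1}
  B2 = {p2, p4, q2, q4}
  B3 = {p3}
  B4 = {q0}
  B5 = {q1}
  B6 = {q3}
p0 ∈ B0, q0 ∈ B4 → different blocks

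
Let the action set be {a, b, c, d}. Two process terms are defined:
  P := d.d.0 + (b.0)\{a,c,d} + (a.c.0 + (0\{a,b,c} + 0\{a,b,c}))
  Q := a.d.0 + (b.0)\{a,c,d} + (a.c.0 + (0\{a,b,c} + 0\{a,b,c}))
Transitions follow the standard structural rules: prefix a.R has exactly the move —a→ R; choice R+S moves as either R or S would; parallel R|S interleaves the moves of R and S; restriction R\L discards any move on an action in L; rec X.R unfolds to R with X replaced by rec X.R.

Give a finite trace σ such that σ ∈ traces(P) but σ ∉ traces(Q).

d

P's transition system — 5 states:
  u0 = d.d.0 + (b.0)\{a,c,d} + (a.c.0 + (0\{a,b,c} + 0\{a,b,c})) ⊢ —a→ u1, —b→ u2, —d→ u3
  u1 = c.0 ⊢ —c→ u4
  u2 = 0\{a,c,d} ⊢ ·
  u3 = d.0 ⊢ —d→ u4
  u4 = 0 ⊢ ·
Q's transition system — 5 states:
  v0 = a.d.0 + (b.0)\{a,c,d} + (a.c.0 + (0\{a,b,c} + 0\{a,b,c})) ⊢ —a→ v1, —a→ v2, —b→ v3
  v1 = c.0 ⊢ —c→ v4
  v2 = d.0 ⊢ —d→ v4
  v3 = 0\{a,c,d} ⊢ ·
  v4 = 0 ⊢ ·
Executing d from P (initial set {u0}):
  step 1 (d): {u3}
  — P admits the full trace.
Executing d from Q (initial set {v0}):
  step 1 (d): ∅  — Q cannot continue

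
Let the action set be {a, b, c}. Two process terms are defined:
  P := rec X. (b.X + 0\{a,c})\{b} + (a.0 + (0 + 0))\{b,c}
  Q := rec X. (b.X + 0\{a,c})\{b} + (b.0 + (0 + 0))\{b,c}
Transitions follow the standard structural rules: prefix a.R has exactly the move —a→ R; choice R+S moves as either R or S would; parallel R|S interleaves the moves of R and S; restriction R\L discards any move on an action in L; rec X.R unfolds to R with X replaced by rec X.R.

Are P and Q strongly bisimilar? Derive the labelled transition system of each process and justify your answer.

P ≁ Q

Reachable graph of P (2 states):
  p0 = rec X. (b.X + 0\{a,c})\{b} + (a.0 + (0 + 0))\{b,c} | =a=> p1
  p1 = 0\{b,c} | ∅
Reachable graph of Q (1 states):
  q0 = rec X. (b.X + 0\{a,c})\{b} + (b.0 + (0 + 0))\{b,c} | ∅
Coarsest stable partition (strong bisimilarity classes):
  B0 = {p0}
  B1 = {p1, q0}
p0 ∈ B0, q0 ∈ B1 → different blocks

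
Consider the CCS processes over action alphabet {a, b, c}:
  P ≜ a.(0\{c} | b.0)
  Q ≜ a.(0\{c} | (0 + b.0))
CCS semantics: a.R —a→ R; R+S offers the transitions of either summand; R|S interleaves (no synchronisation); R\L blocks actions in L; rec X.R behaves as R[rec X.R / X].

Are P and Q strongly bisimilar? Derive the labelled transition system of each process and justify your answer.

P's transition system — 3 states:
  s0 = a.(0\{c} | b.0) | —a→ s1
  s1 = 0\{c} | b.0 | —b→ s2
  s2 = 0\{c} | 0 | ∅
Q's transition system — 3 states:
  t0 = a.(0\{c} | (0 + b.0)) | —a→ t1
  t1 = 0\{c} | (0 + b.0) | —b→ t2
  t2 = 0\{c} | 0 | ∅
Bisimilarity quotient blocks:
  B0 = {s0, t0}
  B1 = {s1, t1}
  B2 = {s2, t2}
s0 ∈ B0, t0 ∈ B0 → same block

P ~ Q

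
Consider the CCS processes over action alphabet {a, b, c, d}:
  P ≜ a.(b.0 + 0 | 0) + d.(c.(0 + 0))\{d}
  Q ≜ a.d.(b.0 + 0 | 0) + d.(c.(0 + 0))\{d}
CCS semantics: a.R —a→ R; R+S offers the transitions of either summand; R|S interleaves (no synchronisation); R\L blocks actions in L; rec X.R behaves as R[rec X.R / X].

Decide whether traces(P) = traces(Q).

Reachable graph of P (5 states):
  s0 = a.(b.0 + 0 | 0) + d.(c.(0 + 0))\{d} | -a-> s1, -d-> s2
  s1 = b.0 + 0 | 0 | -b-> s3
  s2 = (c.(0 + 0))\{d} | -c-> s4
  s3 = 0 | ∅
  s4 = (0 + 0)\{d} | ∅
Reachable graph of Q (6 states):
  t0 = a.d.(b.0 + 0 | 0) + d.(c.(0 + 0))\{d} | -a-> t1, -d-> t2
  t1 = d.(b.0 + 0 | 0) | -d-> t3
  t2 = (c.(0 + 0))\{d} | -c-> t4
  t3 = b.0 + 0 | 0 | -b-> t5
  t4 = (0 + 0)\{d} | ∅
  t5 = 0 | ∅
Run σ = ⟨ab⟩ on P: start {s0}
  [1] a ⇒ {s1}
  [2] b ⇒ {s3}
  — P admits the full trace.
Run σ = ⟨ab⟩ on Q: start {t0}
  [1] a ⇒ {t1}
  [2] b ⇒ ∅ (Q stuck)

trace-distinct — witness ⟨ab⟩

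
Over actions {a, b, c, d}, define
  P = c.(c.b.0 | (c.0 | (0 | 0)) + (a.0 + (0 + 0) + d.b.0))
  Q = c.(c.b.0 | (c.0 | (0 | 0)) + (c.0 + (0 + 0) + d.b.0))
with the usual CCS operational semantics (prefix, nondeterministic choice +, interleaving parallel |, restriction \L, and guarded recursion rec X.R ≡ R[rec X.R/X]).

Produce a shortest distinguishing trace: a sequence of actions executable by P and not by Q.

ca

Reachable graph of P (9 states):
  s0 = c.(c.b.0 | (c.0 | (0 | 0)) + (a.0 + (0 + 0) + d.b.0)) | —c→ s1
  s1 = c.b.0 | (c.0 | (0 | 0)) + (a.0 + (0 + 0) + d.b.0) | —a→ s2, —c→ s3, —c→ s4, —d→ s5
  s2 = 0 | stopped
  s3 = b.0 | (c.0 | (0 | 0)) | —b→ s6, —c→ s7
  s4 = c.b.0 | (0 | (0 | 0)) | —c→ s7
  s5 = b.0 | —b→ s2
  s6 = 0 | (c.0 | (0 | 0)) | —c→ s8
  s7 = b.0 | (0 | (0 | 0)) | —b→ s8
  s8 = 0 | (0 | (0 | 0)) | stopped
Reachable graph of Q (9 states):
  t0 = c.(c.b.0 | (c.0 | (0 | 0)) + (c.0 + (0 + 0) + d.b.0)) | —c→ t1
  t1 = c.b.0 | (c.0 | (0 | 0)) + (c.0 + (0 + 0) + d.b.0) | —c→ t2, —c→ t3, —c→ t4, —d→ t5
  t2 = 0 | stopped
  t3 = b.0 | (c.0 | (0 | 0)) | —b→ t6, —c→ t7
  t4 = c.b.0 | (0 | (0 | 0)) | —c→ t7
  t5 = b.0 | —b→ t2
  t6 = 0 | (c.0 | (0 | 0)) | —c→ t8
  t7 = b.0 | (0 | (0 | 0)) | —b→ t8
  t8 = 0 | (0 | (0 | 0)) | stopped
Trace ⟨ca⟩ through P, begin at {s0}:
  step 1 (c): {s1}
  step 2 (a): {s2}
  ✓ P
Trace ⟨ca⟩ through Q, begin at {t0}:
  step 1 (c): {t1}
  step 2 (a): ∅ (Q stuck)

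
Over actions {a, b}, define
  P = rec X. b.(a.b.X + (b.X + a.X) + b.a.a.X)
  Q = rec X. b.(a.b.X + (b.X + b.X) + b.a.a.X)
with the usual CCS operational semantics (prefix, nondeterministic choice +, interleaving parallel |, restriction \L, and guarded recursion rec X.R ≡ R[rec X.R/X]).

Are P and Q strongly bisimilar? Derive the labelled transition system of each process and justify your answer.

LTS(P): 5 reachable states
  p0 = rec X. b.(a.b.X + (b.X + a.X) + b.a.a.X) has moves —b→ p1
  p1 = a.b.(rec X. b.(a.b.X + (b.X + a.X) + b.a.a.X)) + (b.(rec X. b.(a.b.X + (b.X + a.X) + b.a.a.X)) + a.(rec X. b.(a.b.X + (b.X + a.X) + b.a.a.X))) + b.a.a.(rec X. b.(a.b.X + (b.X + a.X) + b.a.a.X)) has moves —a→ p0, —a→ p2, —b→ p0, —b→ p3
  p2 = b.(rec X. b.(a.b.X + (b.X + a.X) + b.a.a.X)) has moves —b→ p0
  p3 = a.a.(rec X. b.(a.b.X + (b.X + a.X) + b.a.a.X)) has moves —a→ p4
  p4 = a.(rec X. b.(a.b.X + (b.X + a.X) + b.a.a.X)) has moves —a→ p0
LTS(Q): 5 reachable states
  q0 = rec X. b.(a.b.X + (b.X + b.X) + b.a.a.X) has moves —b→ q1
  q1 = a.b.(rec X. b.(a.b.X + (b.X + b.X) + b.a.a.X)) + (b.(rec X. b.(a.b.X + (b.X + b.X) + b.a.a.X)) + b.(rec X. b.(a.b.X + (b.X + b.X) + b.a.a.X))) + b.a.a.(rec X. b.(a.b.X + (b.X + b.X) + b.a.a.X)) has moves —a→ q2, —b→ q0, —b→ q3
  q2 = b.(rec X. b.(a.b.X + (b.X + b.X) + b.a.a.X)) has moves —b→ q0
  q3 = a.a.(rec X. b.(a.b.X + (b.X + b.X) + b.a.a.X)) has moves —a→ q4
  q4 = a.(rec X. b.(a.b.X + (b.X + b.X) + b.a.a.X)) has moves —a→ q0
Coarsest stable partition (strong bisimilarity classes):
  B0 = {p0}
  B1 = {p1}
  B2 = {p2}
  B3 = {p3}
  B4 = {p4}
  B5 = {q0}
  B6 = {q1}
  B7 = {q2}
  B8 = {q3}
  B9 = {q4}
p0 ∈ B0, q0 ∈ B5 → different blocks

not bisimilar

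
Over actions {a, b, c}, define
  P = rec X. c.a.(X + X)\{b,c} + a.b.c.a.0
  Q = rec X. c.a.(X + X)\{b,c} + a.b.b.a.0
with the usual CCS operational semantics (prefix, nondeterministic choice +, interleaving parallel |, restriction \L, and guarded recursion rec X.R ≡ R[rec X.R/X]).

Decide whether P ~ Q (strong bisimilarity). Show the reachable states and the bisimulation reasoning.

NO

P's transition system — 8 states:
  s0 = rec X. c.a.(X + X)\{b,c} + a.b.c.a.0 has moves —a→ s1, —c→ s2
  s1 = b.c.a.0 has moves —b→ s3
  s2 = a.((rec X. c.a.(X + X)\{b,c} + a.b.c.a.0) + (rec X. c.a.(X + X)\{b,c} + a.b.c.a.0))\{b,c} has moves —a→ s4
  s3 = c.a.0 has moves —c→ s5
  s4 = ((rec X. c.a.(X + X)\{b,c} + a.b.c.a.0) + (rec X. c.a.(X + X)\{b,c} + a.b.c.a.0))\{b,c} has moves —a→ s6
  s5 = a.0 has moves —a→ s7
  s6 = (b.c.a.0)\{b,c} has moves ·
  s7 = 0 has moves ·
Q's transition system — 8 states:
  t0 = rec X. c.a.(X + X)\{b,c} + a.b.b.a.0 has moves —a→ t1, —c→ t2
  t1 = b.b.a.0 has moves —b→ t3
  t2 = a.((rec X. c.a.(X + X)\{b,c} + a.b.b.a.0) + (rec X. c.a.(X + X)\{b,c} + a.b.b.a.0))\{b,c} has moves —a→ t4
  t3 = b.a.0 has moves —b→ t5
  t4 = ((rec X. c.a.(X + X)\{b,c} + a.b.b.a.0) + (rec X. c.a.(X + X)\{b,c} + a.b.b.a.0))\{b,c} has moves —a→ t6
  t5 = a.0 has moves —a→ t7
  t6 = (b.b.a.0)\{b,c} has moves ·
  t7 = 0 has moves ·
Bisimilarity quotient blocks:
  B0 = {s0}
  B1 = {s1}
  B2 = {s3}
  B3 = {s4, s5, t4, t5}
  B4 = {s6, s7, t6, t7}
  B5 = {s2, t2}
  B6 = {t0}
  B7 = {t1}
  B8 = {t3}
s0 ∈ B0, t0 ∈ B6 → different blocks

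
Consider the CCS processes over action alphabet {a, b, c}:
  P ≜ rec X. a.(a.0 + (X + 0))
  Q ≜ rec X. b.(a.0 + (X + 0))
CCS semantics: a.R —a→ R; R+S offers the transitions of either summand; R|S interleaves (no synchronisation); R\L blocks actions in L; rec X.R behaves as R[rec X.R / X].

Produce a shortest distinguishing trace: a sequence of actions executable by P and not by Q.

P's transition system — 3 states:
  p0 = rec X. a.(a.0 + (X + 0)) ⊢ —a→ p1
  p1 = a.0 + ((rec X. a.(a.0 + (X + 0))) + 0) ⊢ —a→ p1, —a→ p2
  p2 = 0 ⊢ deadlocked
Q's transition system — 3 states:
  q0 = rec X. b.(a.0 + (X + 0)) ⊢ —b→ q1
  q1 = a.0 + ((rec X. b.(a.0 + (X + 0))) + 0) ⊢ —a→ q2, —b→ q1
  q2 = 0 ⊢ deadlocked
Trace ⟨a⟩ through P, begin at {p0}:
  after a @ step 1: {p1}
  ✓ P
Trace ⟨a⟩ through Q, begin at {q0}:
  after a @ step 1: ∅  — Q cannot continue

a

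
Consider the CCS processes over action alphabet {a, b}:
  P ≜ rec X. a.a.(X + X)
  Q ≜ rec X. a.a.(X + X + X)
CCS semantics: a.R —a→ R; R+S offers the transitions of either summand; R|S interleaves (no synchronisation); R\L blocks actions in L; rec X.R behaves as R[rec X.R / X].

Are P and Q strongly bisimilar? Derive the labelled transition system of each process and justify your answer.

YES

P's transition system — 3 states:
  p0 = rec X. a.a.(X + X) ⊢ —a→ p1
  p1 = a.((rec X. a.a.(X + X)) + (rec X. a.a.(X + X))) ⊢ —a→ p2
  p2 = (rec X. a.a.(X + X)) + (rec X. a.a.(X + X)) ⊢ —a→ p1
Q's transition system — 3 states:
  q0 = rec X. a.a.(X + X + X) ⊢ —a→ q1
  q1 = a.((rec X. a.a.(X + X + X)) + (rec X. a.a.(X + X + X)) + (rec X. a.a.(X + X + X))) ⊢ —a→ q2
  q2 = (rec X. a.a.(X + X + X)) + (rec X. a.a.(X + X + X)) + (rec X. a.a.(X + X + X)) ⊢ —a→ q1
Partition-refinement fixed point:
  B0 = {p0, p1, p2, q0, q1, q2}
p0 ∈ B0, q0 ∈ B0 → same block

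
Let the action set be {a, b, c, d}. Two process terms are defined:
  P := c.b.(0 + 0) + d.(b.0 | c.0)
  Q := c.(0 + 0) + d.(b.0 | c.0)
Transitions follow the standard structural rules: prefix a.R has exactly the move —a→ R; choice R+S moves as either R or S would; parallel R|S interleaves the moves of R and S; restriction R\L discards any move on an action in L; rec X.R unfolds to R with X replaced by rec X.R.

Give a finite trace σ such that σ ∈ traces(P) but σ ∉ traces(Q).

cb

P's transition system — 7 states:
  p0 = c.b.(0 + 0) + d.(b.0 | c.0) | --c--▸ p1, --d--▸ p2
  p1 = b.(0 + 0) | --b--▸ p3
  p2 = b.0 | c.0 | --b--▸ p4, --c--▸ p5
  p3 = 0 + 0 | ∅
  p4 = 0 | c.0 | --c--▸ p6
  p5 = b.0 | 0 | --b--▸ p6
  p6 = 0 | 0 | ∅
Q's transition system — 6 states:
  q0 = c.(0 + 0) + d.(b.0 | c.0) | --c--▸ q1, --d--▸ q2
  q1 = 0 + 0 | ∅
  q2 = b.0 | c.0 | --b--▸ q3, --c--▸ q4
  q3 = 0 | c.0 | --c--▸ q5
  q4 = b.0 | 0 | --b--▸ q5
  q5 = 0 | 0 | ∅
Executing cb from P (initial set {p0}):
  step 1 (c): {p1}
  step 2 (b): {p3}
  — P admits the full trace.
Executing cb from Q (initial set {q0}):
  step 1 (c): {q1}
  step 2 (b): no successor for Q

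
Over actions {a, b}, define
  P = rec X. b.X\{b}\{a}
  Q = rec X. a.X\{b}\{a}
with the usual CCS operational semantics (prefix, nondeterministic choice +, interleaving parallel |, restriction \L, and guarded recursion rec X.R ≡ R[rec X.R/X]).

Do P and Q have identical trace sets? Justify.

traces(P) ≠ traces(Q) — witness ⟨b⟩

Reachable graph of P (2 states):
  p0 = rec X. b.X\{b}\{a} has moves --b--▸ p1
  p1 = (rec X. b.X\{b}\{a})\{b}\{a} has moves ∅
Reachable graph of Q (2 states):
  q0 = rec X. a.X\{b}\{a} has moves --a--▸ q1
  q1 = (rec X. a.X\{b}\{a})\{b}\{a} has moves ∅
Executing b from P (initial set {p0}):
  after b @ step 1: {p1}
  ✓ P
Executing b from Q (initial set {q0}):
  after b @ step 1: no successor for Q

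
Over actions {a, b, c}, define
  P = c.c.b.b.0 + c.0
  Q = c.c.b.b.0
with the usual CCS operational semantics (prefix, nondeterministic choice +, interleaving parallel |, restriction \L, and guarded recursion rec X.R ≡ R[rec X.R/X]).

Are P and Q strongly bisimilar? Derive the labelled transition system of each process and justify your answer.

P's transition system — 5 states:
  u0 = c.c.b.b.0 + c.0 | ··c··> u1, ··c··> u2
  u1 = 0 | (no moves)
  u2 = c.b.b.0 | ··c··> u3
  u3 = b.b.0 | ··b··> u4
  u4 = b.0 | ··b··> u1
Q's transition system — 5 states:
  v0 = c.c.b.b.0 | ··c··> v1
  v1 = c.b.b.0 | ··c··> v2
  v2 = b.b.0 | ··b··> v3
  v3 = b.0 | ··b··> v4
  v4 = 0 | (no moves)
Bisimilarity quotient blocks:
  B0 = {u0}
  B1 = {u2, v1}
  B2 = {u3, v2}
  B3 = {u4, v3}
  B4 = {u1, v4}
  B5 = {v0}
u0 ∈ B0, v0 ∈ B5 → different blocks

not bisimilar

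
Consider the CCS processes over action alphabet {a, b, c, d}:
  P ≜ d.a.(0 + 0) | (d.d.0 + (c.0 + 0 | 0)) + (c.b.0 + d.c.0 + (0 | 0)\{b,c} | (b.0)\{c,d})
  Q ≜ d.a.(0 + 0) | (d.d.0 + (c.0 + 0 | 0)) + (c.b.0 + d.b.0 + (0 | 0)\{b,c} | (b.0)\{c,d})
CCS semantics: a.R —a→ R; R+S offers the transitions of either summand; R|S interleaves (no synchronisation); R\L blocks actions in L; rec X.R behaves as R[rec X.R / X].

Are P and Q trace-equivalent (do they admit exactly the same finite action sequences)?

P's transition system — 13 states:
  u0 = d.a.(0 + 0) | (d.d.0 + (c.0 + 0 | 0)) + (c.b.0 + d.c.0 + (0 | 0)\{b,c} | (b.0)\{c,d}) | —b→ u1, —c→ u2, —c→ u3, —d→ u4, —d→ u5, —d→ u6
  u1 = (0 | 0)\{b,c} | 0\{c,d} | ∅
  u2 = b.0 | —b→ u7
  u3 = d.a.(0 + 0) | 0 | —d→ u8
  u4 = a.(0 + 0) | (d.d.0 + (c.0 + 0 | 0)) | —a→ u9, —c→ u8, —d→ u10
  u5 = c.0 | —c→ u7
  u6 = d.a.(0 + 0) | d.0 | —d→ u10, —d→ u3
  u7 = 0 | ∅
  u8 = a.(0 + 0) | 0 | —a→ u11
  u9 = (0 + 0) | (d.d.0 + (c.0 + 0 | 0)) | —c→ u11, —d→ u12
  u10 = a.(0 + 0) | d.0 | —a→ u12, —d→ u8
  u11 = (0 + 0) | 0 | ∅
  u12 = (0 + 0) | d.0 | —d→ u11
Q's transition system — 12 states:
  v0 = d.a.(0 + 0) | (d.d.0 + (c.0 + 0 | 0)) + (c.b.0 + d.b.0 + (0 | 0)\{b,c} | (b.0)\{c,d}) | —b→ v1, —c→ v2, —c→ v3, —d→ v2, —d→ v4, —d→ v5
  v1 = (0 | 0)\{b,c} | 0\{c,d} | ∅
  v2 = b.0 | —b→ v6
  v3 = d.a.(0 + 0) | 0 | —d→ v7
  v4 = a.(0 + 0) | (d.d.0 + (c.0 + 0 | 0)) | —a→ v8, —c→ v7, —d→ v9
  v5 = d.a.(0 + 0) | d.0 | —d→ v3, —d→ v9
  v6 = 0 | ∅
  v7 = a.(0 + 0) | 0 | —a→ v10
  v8 = (0 + 0) | (d.d.0 + (c.0 + 0 | 0)) | —c→ v10, —d→ v11
  v9 = a.(0 + 0) | d.0 | —a→ v11, —d→ v7
  v10 = (0 + 0) | 0 | ∅
  v11 = (0 + 0) | d.0 | —d→ v10
Executing db from Q (initial set {v0}):
  after d @ step 1: {v2, v4, v5}
  after b @ step 2: {v6}
  ✓ Q
Executing db from P (initial set {u0}):
  after d @ step 1: {u4, u5, u6}
  after b @ step 2: ∅  — P cannot continue

NO — witness ⟨db⟩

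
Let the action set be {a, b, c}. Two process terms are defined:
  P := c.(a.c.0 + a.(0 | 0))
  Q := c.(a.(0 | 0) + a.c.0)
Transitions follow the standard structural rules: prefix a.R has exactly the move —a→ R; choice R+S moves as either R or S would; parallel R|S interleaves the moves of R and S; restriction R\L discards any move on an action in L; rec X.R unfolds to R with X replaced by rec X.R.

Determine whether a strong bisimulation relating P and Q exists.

P ~ Q

P's transition system — 5 states:
  p0 = c.(a.c.0 + a.(0 | 0)) | --c--▸ p1
  p1 = a.c.0 + a.(0 | 0) | --a--▸ p2, --a--▸ p3
  p2 = 0 | 0 | (no moves)
  p3 = c.0 | --c--▸ p4
  p4 = 0 | (no moves)
Q's transition system — 5 states:
  q0 = c.(a.(0 | 0) + a.c.0) | --c--▸ q1
  q1 = a.(0 | 0) + a.c.0 | --a--▸ q2, --a--▸ q3
  q2 = 0 | 0 | (no moves)
  q3 = c.0 | --c--▸ q4
  q4 = 0 | (no moves)
Bisimilarity quotient blocks:
  B0 = {p0, q0}
  B1 = {p1, q1}
  B2 = {p2, p4, q2, q4}
  B3 = {p3, q3}
p0 ∈ B0, q0 ∈ B0 → same block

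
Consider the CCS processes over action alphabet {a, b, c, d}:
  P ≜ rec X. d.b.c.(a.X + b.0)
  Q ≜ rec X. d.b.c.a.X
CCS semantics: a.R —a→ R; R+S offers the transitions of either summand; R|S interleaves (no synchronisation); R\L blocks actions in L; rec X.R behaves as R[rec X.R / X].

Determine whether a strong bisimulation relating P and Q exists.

P's transition system — 5 states:
  m0 = rec X. d.b.c.(a.X + b.0) → --d--▸ m1
  m1 = b.c.(a.(rec X. d.b.c.(a.X + b.0)) + b.0) → --b--▸ m2
  m2 = c.(a.(rec X. d.b.c.(a.X + b.0)) + b.0) → --c--▸ m3
  m3 = a.(rec X. d.b.c.(a.X + b.0)) + b.0 → --a--▸ m0, --b--▸ m4
  m4 = 0 → ·
Q's transition system — 4 states:
  n0 = rec X. d.b.c.a.X → --d--▸ n1
  n1 = b.c.a.(rec X. d.b.c.a.X) → --b--▸ n2
  n2 = c.a.(rec X. d.b.c.a.X) → --c--▸ n3
  n3 = a.(rec X. d.b.c.a.X) → --a--▸ n0
Coarsest stable partition (strong bisimilarity classes):
  B0 = {m0}
  B1 = {m1}
  B2 = {m2}
  B3 = {m3}
  B4 = {m4}
  B5 = {n0}
  B6 = {n1}
  B7 = {n2}
  B8 = {n3}
m0 ∈ B0, n0 ∈ B5 → different blocks

P ≁ Q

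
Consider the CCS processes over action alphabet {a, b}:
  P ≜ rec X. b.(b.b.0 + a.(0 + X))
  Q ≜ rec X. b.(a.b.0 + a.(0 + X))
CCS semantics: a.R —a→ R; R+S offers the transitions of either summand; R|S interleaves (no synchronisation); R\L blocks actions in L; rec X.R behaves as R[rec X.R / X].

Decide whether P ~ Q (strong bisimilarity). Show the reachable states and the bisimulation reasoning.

not bisimilar

Reachable graph of P (5 states):
  u0 = rec X. b.(b.b.0 + a.(0 + X)) → ··b··> u1
  u1 = b.b.0 + a.(0 + (rec X. b.(b.b.0 + a.(0 + X)))) → ··a··> u2, ··b··> u3
  u2 = 0 + (rec X. b.(b.b.0 + a.(0 + X))) → ··b··> u1
  u3 = b.0 → ··b··> u4
  u4 = 0 → ·
Reachable graph of Q (5 states):
  v0 = rec X. b.(a.b.0 + a.(0 + X)) → ··b··> v1
  v1 = a.b.0 + a.(0 + (rec X. b.(a.b.0 + a.(0 + X)))) → ··a··> v2, ··a··> v3
  v2 = 0 + (rec X. b.(a.b.0 + a.(0 + X))) → ··b··> v1
  v3 = b.0 → ··b··> v4
  v4 = 0 → ·
Bisimilarity quotient blocks:
  B0 = {u0, u2}
  B1 = {u1}
  B2 = {u3, v3}
  B3 = {u4, v4}
  B4 = {v0, v2}
  B5 = {v1}
u0 ∈ B0, v0 ∈ B4 → different blocks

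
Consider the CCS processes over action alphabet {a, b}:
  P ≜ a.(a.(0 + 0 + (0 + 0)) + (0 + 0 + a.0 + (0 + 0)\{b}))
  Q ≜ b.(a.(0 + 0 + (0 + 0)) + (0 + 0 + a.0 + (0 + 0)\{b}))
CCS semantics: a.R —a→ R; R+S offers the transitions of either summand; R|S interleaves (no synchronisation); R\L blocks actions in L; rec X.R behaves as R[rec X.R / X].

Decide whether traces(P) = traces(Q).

traces(P) ≠ traces(Q) — witness ⟨a⟩

LTS(P): 4 reachable states
  p0 = a.(a.(0 + 0 + (0 + 0)) + (0 + 0 + a.0 + (0 + 0)\{b})) → =a=> p1
  p1 = a.(0 + 0 + (0 + 0)) + (0 + 0 + a.0 + (0 + 0)\{b}) → =a=> p2, =a=> p3
  p2 = 0 → (no moves)
  p3 = 0 + 0 + (0 + 0) → (no moves)
LTS(Q): 4 reachable states
  q0 = b.(a.(0 + 0 + (0 + 0)) + (0 + 0 + a.0 + (0 + 0)\{b})) → =b=> q1
  q1 = a.(0 + 0 + (0 + 0)) + (0 + 0 + a.0 + (0 + 0)\{b}) → =a=> q2, =a=> q3
  q2 = 0 → (no moves)
  q3 = 0 + 0 + (0 + 0) → (no moves)
Run σ = ⟨a⟩ on P: start {p0}
  after a @ step 1: {p1}
  — P admits the full trace.
Run σ = ⟨a⟩ on Q: start {q0}
  after a @ step 1: ∅  — Q cannot continue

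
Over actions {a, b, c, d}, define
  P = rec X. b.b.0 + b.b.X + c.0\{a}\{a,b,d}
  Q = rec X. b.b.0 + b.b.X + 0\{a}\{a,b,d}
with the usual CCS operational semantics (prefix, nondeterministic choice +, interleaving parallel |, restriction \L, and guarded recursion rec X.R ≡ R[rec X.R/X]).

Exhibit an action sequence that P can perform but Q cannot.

c

P's transition system — 5 states:
  m0 = rec X. b.b.0 + b.b.X + c.0\{a}\{a,b,d} has moves —b→ m1, —b→ m2, —c→ m3
  m1 = b.(rec X. b.b.0 + b.b.X + c.0\{a}\{a,b,d}) has moves —b→ m0
  m2 = b.0 has moves —b→ m4
  m3 = 0\{a}\{a,b,d} has moves stopped
  m4 = 0 has moves stopped
Q's transition system — 4 states:
  n0 = rec X. b.b.0 + b.b.X + 0\{a}\{a,b,d} has moves —b→ n1, —b→ n2
  n1 = b.(rec X. b.b.0 + b.b.X + 0\{a}\{a,b,d}) has moves —b→ n0
  n2 = b.0 has moves —b→ n3
  n3 = 0 has moves stopped
Executing c from P (initial set {m0}):
  after c @ step 1: {m3}
  ✓ P
Executing c from Q (initial set {n0}):
  after c @ step 1: ∅ (Q stuck)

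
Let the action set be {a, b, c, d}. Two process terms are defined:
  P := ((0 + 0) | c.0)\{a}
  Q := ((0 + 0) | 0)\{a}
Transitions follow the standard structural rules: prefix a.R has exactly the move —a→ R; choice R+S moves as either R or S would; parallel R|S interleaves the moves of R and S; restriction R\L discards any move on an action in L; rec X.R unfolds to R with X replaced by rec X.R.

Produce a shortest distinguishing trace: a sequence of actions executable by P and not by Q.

LTS(P): 2 reachable states
  s0 = ((0 + 0) | c.0)\{a} → =c=> s1
  s1 = ((0 + 0) | 0)\{a} → stopped
LTS(Q): 1 reachable states
  t0 = ((0 + 0) | 0)\{a} → stopped
Executing c from P (initial set {s0}):
  step 1 (c): {s1}
  P completes σ.
Executing c from Q (initial set {t0}):
  step 1 (c): ∅  — Q cannot continue

c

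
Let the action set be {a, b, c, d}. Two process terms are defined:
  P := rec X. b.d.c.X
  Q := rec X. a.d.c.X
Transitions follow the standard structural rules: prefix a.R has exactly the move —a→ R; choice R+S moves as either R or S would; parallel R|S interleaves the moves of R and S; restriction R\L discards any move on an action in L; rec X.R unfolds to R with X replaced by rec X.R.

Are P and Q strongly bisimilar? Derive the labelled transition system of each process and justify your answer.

Reachable graph of P (3 states):
  m0 = rec X. b.d.c.X :: -b-> m1
  m1 = d.c.(rec X. b.d.c.X) :: -d-> m2
  m2 = c.(rec X. b.d.c.X) :: -c-> m0
Reachable graph of Q (3 states):
  n0 = rec X. a.d.c.X :: -a-> n1
  n1 = d.c.(rec X. a.d.c.X) :: -d-> n2
  n2 = c.(rec X. a.d.c.X) :: -c-> n0
Bisimilarity quotient blocks:
  B0 = {m0}
  B1 = {m1}
  B2 = {m2}
  B3 = {n0}
  B4 = {n1}
  B5 = {n2}
m0 ∈ B0, n0 ∈ B3 → different blocks

P ≁ Q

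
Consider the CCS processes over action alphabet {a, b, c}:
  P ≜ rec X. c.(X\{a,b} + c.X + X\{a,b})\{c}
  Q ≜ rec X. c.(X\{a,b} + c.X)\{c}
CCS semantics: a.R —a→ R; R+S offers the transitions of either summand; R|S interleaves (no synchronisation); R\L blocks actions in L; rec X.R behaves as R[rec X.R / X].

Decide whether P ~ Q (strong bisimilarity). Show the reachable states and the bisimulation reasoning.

bisimilar

Reachable graph of P (2 states):
  u0 = rec X. c.(X\{a,b} + c.X + X\{a,b})\{c} :: --c--▸ u1
  u1 = ((rec X. c.(X\{a,b} + c.X + X\{a,b})\{c})\{a,b} + c.(rec X. c.(X\{a,b} + c.X + X\{a,b})\{c}) + (rec X. c.(X\{a,b} + c.X + X\{a,b})\{c})\{a,b})\{c} :: (no moves)
Reachable graph of Q (2 states):
  v0 = rec X. c.(X\{a,b} + c.X)\{c} :: --c--▸ v1
  v1 = ((rec X. c.(X\{a,b} + c.X)\{c})\{a,b} + c.(rec X. c.(X\{a,b} + c.X)\{c}))\{c} :: (no moves)
Bisimilarity quotient blocks:
  B0 = {u0, v0}
  B1 = {u1, v1}
u0 ∈ B0, v0 ∈ B0 → same block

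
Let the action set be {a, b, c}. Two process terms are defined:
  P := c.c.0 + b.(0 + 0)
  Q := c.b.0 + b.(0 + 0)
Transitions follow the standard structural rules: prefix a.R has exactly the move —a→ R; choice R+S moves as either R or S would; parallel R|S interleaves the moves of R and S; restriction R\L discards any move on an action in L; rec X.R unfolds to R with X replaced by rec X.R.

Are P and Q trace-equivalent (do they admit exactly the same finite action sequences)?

trace-distinct — witness ⟨cc⟩

Reachable graph of P (4 states):
  p0 = c.c.0 + b.(0 + 0) | —b→ p1, —c→ p2
  p1 = 0 + 0 | stopped
  p2 = c.0 | —c→ p3
  p3 = 0 | stopped
Reachable graph of Q (4 states):
  q0 = c.b.0 + b.(0 + 0) | —b→ q1, —c→ q2
  q1 = 0 + 0 | stopped
  q2 = b.0 | —b→ q3
  q3 = 0 | stopped
Run σ = ⟨cc⟩ on P: start {p0}
  [1] c ⇒ {p2}
  [2] c ⇒ {p3}
  — P admits the full trace.
Run σ = ⟨cc⟩ on Q: start {q0}
  [1] c ⇒ {q2}
  [2] c ⇒ ∅  — Q cannot continue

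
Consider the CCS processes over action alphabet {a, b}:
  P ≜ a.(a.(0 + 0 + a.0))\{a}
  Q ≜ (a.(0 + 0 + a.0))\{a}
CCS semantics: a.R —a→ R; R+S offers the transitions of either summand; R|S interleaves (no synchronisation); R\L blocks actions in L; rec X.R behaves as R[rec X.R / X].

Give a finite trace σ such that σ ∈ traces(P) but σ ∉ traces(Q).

P's transition system — 2 states:
  p0 = a.(a.(0 + 0 + a.0))\{a} ⊢ =a=> p1
  p1 = (a.(0 + 0 + a.0))\{a} ⊢ ·
Q's transition system — 1 states:
  q0 = (a.(0 + 0 + a.0))\{a} ⊢ ·
Executing a from P (initial set {p0}):
  [1] a ⇒ {p1}
  ✓ P
Executing a from Q (initial set {q0}):
  [1] a ⇒ no successor for Q

a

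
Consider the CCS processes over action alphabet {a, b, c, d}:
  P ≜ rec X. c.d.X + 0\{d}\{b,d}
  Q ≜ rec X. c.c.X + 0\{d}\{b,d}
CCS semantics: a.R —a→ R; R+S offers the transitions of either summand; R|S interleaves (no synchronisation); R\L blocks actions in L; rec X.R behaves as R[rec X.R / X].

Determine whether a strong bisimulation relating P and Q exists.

Reachable graph of P (2 states):
  u0 = rec X. c.d.X + 0\{d}\{b,d} has moves —c→ u1
  u1 = d.(rec X. c.d.X + 0\{d}\{b,d}) has moves —d→ u0
Reachable graph of Q (2 states):
  v0 = rec X. c.c.X + 0\{d}\{b,d} has moves —c→ v1
  v1 = c.(rec X. c.c.X + 0\{d}\{b,d}) has moves —c→ v0
Partition-refinement fixed point:
  B0 = {u0}
  B1 = {u1}
  B2 = {v0, v1}
u0 ∈ B0, v0 ∈ B2 → different blocks

not bisimilar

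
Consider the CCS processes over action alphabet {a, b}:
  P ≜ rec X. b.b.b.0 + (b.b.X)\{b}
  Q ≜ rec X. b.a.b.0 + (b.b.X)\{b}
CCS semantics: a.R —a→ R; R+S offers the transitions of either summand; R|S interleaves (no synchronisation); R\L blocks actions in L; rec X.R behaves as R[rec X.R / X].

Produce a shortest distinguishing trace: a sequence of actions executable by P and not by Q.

bb

LTS(P): 4 reachable states
  s0 = rec X. b.b.b.0 + (b.b.X)\{b} → —b→ s1
  s1 = b.b.0 → —b→ s2
  s2 = b.0 → —b→ s3
  s3 = 0 → stopped
LTS(Q): 4 reachable states
  t0 = rec X. b.a.b.0 + (b.b.X)\{b} → —b→ t1
  t1 = a.b.0 → —a→ t2
  t2 = b.0 → —b→ t3
  t3 = 0 → stopped
Executing bb from P (initial set {s0}):
  [1] b ⇒ {s1}
  [2] b ⇒ {s2}
  — P admits the full trace.
Executing bb from Q (initial set {t0}):
  [1] b ⇒ {t1}
  [2] b ⇒ ∅ (Q stuck)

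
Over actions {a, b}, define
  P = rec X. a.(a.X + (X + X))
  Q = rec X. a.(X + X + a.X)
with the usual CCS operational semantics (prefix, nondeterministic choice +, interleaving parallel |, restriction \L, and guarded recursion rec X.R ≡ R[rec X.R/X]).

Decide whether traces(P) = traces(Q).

LTS(P): 2 reachable states
  u0 = rec X. a.(a.X + (X + X)) has moves ··a··> u1
  u1 = a.(rec X. a.(a.X + (X + X))) + ((rec X. a.(a.X + (X + X))) + (rec X. a.(a.X + (X + X)))) has moves ··a··> u0, ··a··> u1
LTS(Q): 2 reachable states
  v0 = rec X. a.(X + X + a.X) has moves ··a··> v1
  v1 = (rec X. a.(X + X + a.X)) + (rec X. a.(X + X + a.X)) + a.(rec X. a.(X + X + a.X)) has moves ··a··> v0, ··a··> v1
Partition-refinement fixed point:
  B0 = {u0, u1, v0, v1}
u0 ∈ B0, v0 ∈ B0 → same block
Bisimilar ⇒ trace-equivalent.

traces(P) = traces(Q)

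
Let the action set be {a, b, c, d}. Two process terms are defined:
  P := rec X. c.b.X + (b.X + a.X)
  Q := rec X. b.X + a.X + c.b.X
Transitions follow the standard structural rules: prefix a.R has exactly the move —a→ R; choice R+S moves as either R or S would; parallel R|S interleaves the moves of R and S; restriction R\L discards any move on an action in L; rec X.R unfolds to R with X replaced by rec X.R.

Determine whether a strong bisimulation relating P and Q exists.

P ~ Q

Reachable graph of P (2 states):
  p0 = rec X. c.b.X + (b.X + a.X) has moves —a→ p0, —b→ p0, —c→ p1
  p1 = b.(rec X. c.b.X + (b.X + a.X)) has moves —b→ p0
Reachable graph of Q (2 states):
  q0 = rec X. b.X + a.X + c.b.X has moves —a→ q0, —b→ q0, —c→ q1
  q1 = b.(rec X. b.X + a.X + c.b.X) has moves —b→ q0
Bisimilarity quotient blocks:
  B0 = {p0, q0}
  B1 = {p1, q1}
p0 ∈ B0, q0 ∈ B0 → same block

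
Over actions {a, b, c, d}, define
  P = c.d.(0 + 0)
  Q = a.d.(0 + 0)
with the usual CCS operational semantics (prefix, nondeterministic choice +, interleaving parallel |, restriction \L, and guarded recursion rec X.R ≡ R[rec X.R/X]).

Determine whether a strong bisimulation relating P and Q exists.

P's transition system — 3 states:
  p0 = c.d.(0 + 0) → --c--▸ p1
  p1 = d.(0 + 0) → --d--▸ p2
  p2 = 0 + 0 → deadlocked
Q's transition system — 3 states:
  q0 = a.d.(0 + 0) → --a--▸ q1
  q1 = d.(0 + 0) → --d--▸ q2
  q2 = 0 + 0 → deadlocked
Partition-refinement fixed point:
  B0 = {p0}
  B1 = {p1, q1}
  B2 = {p2, q2}
  B3 = {q0}
p0 ∈ B0, q0 ∈ B3 → different blocks

NO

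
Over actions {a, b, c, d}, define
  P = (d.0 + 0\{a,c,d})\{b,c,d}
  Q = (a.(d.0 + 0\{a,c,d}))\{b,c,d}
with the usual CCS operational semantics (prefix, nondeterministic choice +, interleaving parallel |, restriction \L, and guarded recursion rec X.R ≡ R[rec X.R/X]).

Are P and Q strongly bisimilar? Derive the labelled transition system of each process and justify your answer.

not bisimilar

Reachable graph of P (1 states):
  p0 = (d.0 + 0\{a,c,d})\{b,c,d} ⊢ (no moves)
Reachable graph of Q (2 states):
  q0 = (a.(d.0 + 0\{a,c,d}))\{b,c,d} ⊢ ··a··> q1
  q1 = (d.0 + 0\{a,c,d})\{b,c,d} ⊢ (no moves)
Partition-refinement fixed point:
  B0 = {p0, q1}
  B1 = {q0}
p0 ∈ B0, q0 ∈ B1 → different blocks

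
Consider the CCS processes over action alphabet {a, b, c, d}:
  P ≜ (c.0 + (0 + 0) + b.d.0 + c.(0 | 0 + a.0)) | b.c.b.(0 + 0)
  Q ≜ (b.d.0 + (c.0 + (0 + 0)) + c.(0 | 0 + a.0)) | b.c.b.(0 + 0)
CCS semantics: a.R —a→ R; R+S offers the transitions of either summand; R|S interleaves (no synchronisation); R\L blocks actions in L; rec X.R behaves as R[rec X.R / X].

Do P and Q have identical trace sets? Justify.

P's transition system — 16 states:
  u0 = (c.0 + (0 + 0) + b.d.0 + c.(0 | 0 + a.0)) | b.c.b.(0 + 0) ⊢ =b=> u1, =b=> u2, =c=> u3, =c=> u4
  u1 = (c.0 + (0 + 0) + b.d.0 + c.(0 | 0 + a.0)) | c.b.(0 + 0) ⊢ =b=> u5, =c=> u6, =c=> u7, =c=> u8
  u2 = d.0 | b.c.b.(0 + 0) ⊢ =b=> u5, =d=> u4
  u3 = (0 | 0 + a.0) | b.c.b.(0 + 0) ⊢ =a=> u4, =b=> u6
  u4 = 0 | b.c.b.(0 + 0) ⊢ =b=> u8
  u5 = d.0 | c.b.(0 + 0) ⊢ =c=> u9, =d=> u8
  u6 = (0 | 0 + a.0) | c.b.(0 + 0) ⊢ =a=> u8, =c=> u10
  u7 = (c.0 + (0 + 0) + b.d.0 + c.(0 | 0 + a.0)) | b.(0 + 0) ⊢ =b=> u11, =b=> u9, =c=> u10, =c=> u12
  u8 = 0 | c.b.(0 + 0) ⊢ =c=> u12
  u9 = d.0 | b.(0 + 0) ⊢ =b=> u13, =d=> u12
  u10 = (0 | 0 + a.0) | b.(0 + 0) ⊢ =a=> u12, =b=> u14
  u11 = (c.0 + (0 + 0) + b.d.0 + c.(0 | 0 + a.0)) | (0 + 0) ⊢ =b=> u13, =c=> u14, =c=> u15
  u12 = 0 | b.(0 + 0) ⊢ =b=> u15
  u13 = d.0 | (0 + 0) ⊢ =d=> u15
  u14 = (0 | 0 + a.0) | (0 + 0) ⊢ =a=> u15
  u15 = 0 | (0 + 0) ⊢ (no moves)
Q's transition system — 16 states:
  v0 = (b.d.0 + (c.0 + (0 + 0)) + c.(0 | 0 + a.0)) | b.c.b.(0 + 0) ⊢ =b=> v1, =b=> v2, =c=> v3, =c=> v4
  v1 = (b.d.0 + (c.0 + (0 + 0)) + c.(0 | 0 + a.0)) | c.b.(0 + 0) ⊢ =b=> v5, =c=> v6, =c=> v7, =c=> v8
  v2 = d.0 | b.c.b.(0 + 0) ⊢ =b=> v5, =d=> v4
  v3 = (0 | 0 + a.0) | b.c.b.(0 + 0) ⊢ =a=> v4, =b=> v6
  v4 = 0 | b.c.b.(0 + 0) ⊢ =b=> v8
  v5 = d.0 | c.b.(0 + 0) ⊢ =c=> v9, =d=> v8
  v6 = (0 | 0 + a.0) | c.b.(0 + 0) ⊢ =a=> v8, =c=> v10
  v7 = (b.d.0 + (c.0 + (0 + 0)) + c.(0 | 0 + a.0)) | b.(0 + 0) ⊢ =b=> v11, =b=> v9, =c=> v10, =c=> v12
  v8 = 0 | c.b.(0 + 0) ⊢ =c=> v12
  v9 = d.0 | b.(0 + 0) ⊢ =b=> v13, =d=> v12
  v10 = (0 | 0 + a.0) | b.(0 + 0) ⊢ =a=> v12, =b=> v14
  v11 = (b.d.0 + (c.0 + (0 + 0)) + c.(0 | 0 + a.0)) | (0 + 0) ⊢ =b=> v13, =c=> v14, =c=> v15
  v12 = 0 | b.(0 + 0) ⊢ =b=> v15
  v13 = d.0 | (0 + 0) ⊢ =d=> v15
  v14 = (0 | 0 + a.0) | (0 + 0) ⊢ =a=> v15
  v15 = 0 | (0 + 0) ⊢ (no moves)
Partition-refinement fixed point:
  B0 = {u0, v0}
  B1 = {u4, v4}
  B2 = {u8, v8}
  B3 = {u12, v12}
  B4 = {u15, v15}
  B5 = {u2, v2}
  B6 = {u5, v5}
  B7 = {u9, v9}
  B8 = {u13, v13}
  B9 = {u3, v3}
  B10 = {u6, v6}
  B11 = {u10, v10}
  B12 = {u14, v14}
  B13 = {u1, v1}
  B14 = {u7, v7}
  B15 = {u11, v11}
u0 ∈ B0, v0 ∈ B0 → same block
Bisimilar ⇒ trace-equivalent.

YES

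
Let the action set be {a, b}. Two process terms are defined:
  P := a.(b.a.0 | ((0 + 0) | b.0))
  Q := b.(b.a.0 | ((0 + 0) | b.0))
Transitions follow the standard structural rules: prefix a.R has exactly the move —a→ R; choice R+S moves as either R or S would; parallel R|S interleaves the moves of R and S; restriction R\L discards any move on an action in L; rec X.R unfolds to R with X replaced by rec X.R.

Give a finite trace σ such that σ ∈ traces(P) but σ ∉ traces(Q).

Reachable graph of P (7 states):
  m0 = a.(b.a.0 | ((0 + 0) | b.0)) → --a--▸ m1
  m1 = b.a.0 | ((0 + 0) | b.0) → --b--▸ m2, --b--▸ m3
  m2 = a.0 | ((0 + 0) | b.0) → --a--▸ m4, --b--▸ m5
  m3 = b.a.0 | ((0 + 0) | 0) → --b--▸ m5
  m4 = 0 | ((0 + 0) | b.0) → --b--▸ m6
  m5 = a.0 | ((0 + 0) | 0) → --a--▸ m6
  m6 = 0 | ((0 + 0) | 0) → ∅
Reachable graph of Q (7 states):
  n0 = b.(b.a.0 | ((0 + 0) | b.0)) → --b--▸ n1
  n1 = b.a.0 | ((0 + 0) | b.0) → --b--▸ n2, --b--▸ n3
  n2 = a.0 | ((0 + 0) | b.0) → --a--▸ n4, --b--▸ n5
  n3 = b.a.0 | ((0 + 0) | 0) → --b--▸ n5
  n4 = 0 | ((0 + 0) | b.0) → --b--▸ n6
  n5 = a.0 | ((0 + 0) | 0) → --a--▸ n6
  n6 = 0 | ((0 + 0) | 0) → ∅
Executing a from P (initial set {m0}):
  [1] a ⇒ {m1}
  — P admits the full trace.
Executing a from Q (initial set {n0}):
  [1] a ⇒ ∅  — Q cannot continue

a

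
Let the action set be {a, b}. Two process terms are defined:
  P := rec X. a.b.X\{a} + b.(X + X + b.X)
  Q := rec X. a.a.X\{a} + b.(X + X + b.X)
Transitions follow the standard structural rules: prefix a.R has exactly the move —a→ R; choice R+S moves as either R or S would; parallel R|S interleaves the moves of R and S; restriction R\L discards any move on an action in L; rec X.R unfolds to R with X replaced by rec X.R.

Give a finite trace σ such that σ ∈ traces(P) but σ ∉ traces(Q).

P's transition system — 5 states:
  m0 = rec X. a.b.X\{a} + b.(X + X + b.X) → --a--▸ m1, --b--▸ m2
  m1 = b.(rec X. a.b.X\{a} + b.(X + X + b.X))\{a} → --b--▸ m3
  m2 = (rec X. a.b.X\{a} + b.(X + X + b.X)) + (rec X. a.b.X\{a} + b.(X + X + b.X)) + b.(rec X. a.b.X\{a} + b.(X + X + b.X)) → --a--▸ m1, --b--▸ m0, --b--▸ m2
  m3 = (rec X. a.b.X\{a} + b.(X + X + b.X))\{a} → --b--▸ m4
  m4 = ((rec X. a.b.X\{a} + b.(X + X + b.X)) + (rec X. a.b.X\{a} + b.(X + X + b.X)) + b.(rec X. a.b.X\{a} + b.(X + X + b.X)))\{a} → --b--▸ m3, --b--▸ m4
Q's transition system — 5 states:
  n0 = rec X. a.a.X\{a} + b.(X + X + b.X) → --a--▸ n1, --b--▸ n2
  n1 = a.(rec X. a.a.X\{a} + b.(X + X + b.X))\{a} → --a--▸ n3
  n2 = (rec X. a.a.X\{a} + b.(X + X + b.X)) + (rec X. a.a.X\{a} + b.(X + X + b.X)) + b.(rec X. a.a.X\{a} + b.(X + X + b.X)) → --a--▸ n1, --b--▸ n0, --b--▸ n2
  n3 = (rec X. a.a.X\{a} + b.(X + X + b.X))\{a} → --b--▸ n4
  n4 = ((rec X. a.a.X\{a} + b.(X + X + b.X)) + (rec X. a.a.X\{a} + b.(X + X + b.X)) + b.(rec X. a.a.X\{a} + b.(X + X + b.X)))\{a} → --b--▸ n3, --b--▸ n4
Trace ⟨ab⟩ through P, begin at {m0}:
  step 1 (a): {m1}
  step 2 (b): {m3}
  P completes σ.
Trace ⟨ab⟩ through Q, begin at {n0}:
  step 1 (a): {n1}
  step 2 (b): ∅ (Q stuck)

ab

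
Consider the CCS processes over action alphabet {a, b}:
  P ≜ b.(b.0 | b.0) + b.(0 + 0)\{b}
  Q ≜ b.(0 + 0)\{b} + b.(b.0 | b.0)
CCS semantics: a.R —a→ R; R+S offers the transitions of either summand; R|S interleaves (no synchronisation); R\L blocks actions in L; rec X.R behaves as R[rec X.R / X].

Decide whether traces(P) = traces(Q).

Reachable graph of P (6 states):
  p0 = b.(b.0 | b.0) + b.(0 + 0)\{b} has moves ··b··> p1, ··b··> p2
  p1 = (0 + 0)\{b} has moves stopped
  p2 = b.0 | b.0 has moves ··b··> p3, ··b··> p4
  p3 = 0 | b.0 has moves ··b··> p5
  p4 = b.0 | 0 has moves ··b··> p5
  p5 = 0 | 0 has moves stopped
Reachable graph of Q (6 states):
  q0 = b.(0 + 0)\{b} + b.(b.0 | b.0) has moves ··b··> q1, ··b··> q2
  q1 = (0 + 0)\{b} has moves stopped
  q2 = b.0 | b.0 has moves ··b··> q3, ··b··> q4
  q3 = 0 | b.0 has moves ··b··> q5
  q4 = b.0 | 0 has moves ··b··> q5
  q5 = 0 | 0 has moves stopped
Coarsest stable partition (strong bisimilarity classes):
  B0 = {p0, q0}
  B1 = {p1, p5, q1, q5}
  B2 = {p2, q2}
  B3 = {p3, p4, q3, q4}
p0 ∈ B0, q0 ∈ B0 → same block
Bisimilar ⇒ trace-equivalent.

trace-equivalent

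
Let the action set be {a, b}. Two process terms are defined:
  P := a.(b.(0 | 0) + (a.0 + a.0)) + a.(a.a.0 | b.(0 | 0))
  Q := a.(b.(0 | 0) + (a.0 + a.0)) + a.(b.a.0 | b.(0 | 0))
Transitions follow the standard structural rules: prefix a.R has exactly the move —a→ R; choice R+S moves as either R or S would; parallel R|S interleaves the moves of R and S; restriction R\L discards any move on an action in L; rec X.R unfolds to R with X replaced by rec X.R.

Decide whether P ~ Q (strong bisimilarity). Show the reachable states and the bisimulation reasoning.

P's transition system — 10 states:
  m0 = a.(b.(0 | 0) + (a.0 + a.0)) + a.(a.a.0 | b.(0 | 0)) ⊢ --a--▸ m1, --a--▸ m2
  m1 = a.a.0 | b.(0 | 0) ⊢ --a--▸ m3, --b--▸ m4
  m2 = b.(0 | 0) + (a.0 + a.0) ⊢ --a--▸ m5, --b--▸ m6
  m3 = a.0 | b.(0 | 0) ⊢ --a--▸ m7, --b--▸ m8
  m4 = a.a.0 | (0 | 0) ⊢ --a--▸ m8
  m5 = 0 ⊢ stopped
  m6 = 0 | 0 ⊢ stopped
  m7 = 0 | b.(0 | 0) ⊢ --b--▸ m9
  m8 = a.0 | (0 | 0) ⊢ --a--▸ m9
  m9 = 0 | (0 | 0) ⊢ stopped
Q's transition system — 10 states:
  n0 = a.(b.(0 | 0) + (a.0 + a.0)) + a.(b.a.0 | b.(0 | 0)) ⊢ --a--▸ n1, --a--▸ n2
  n1 = b.(0 | 0) + (a.0 + a.0) ⊢ --a--▸ n3, --b--▸ n4
  n2 = b.a.0 | b.(0 | 0) ⊢ --b--▸ n5, --b--▸ n6
  n3 = 0 ⊢ stopped
  n4 = 0 | 0 ⊢ stopped
  n5 = a.0 | b.(0 | 0) ⊢ --a--▸ n7, --b--▸ n8
  n6 = b.a.0 | (0 | 0) ⊢ --b--▸ n8
  n7 = 0 | b.(0 | 0) ⊢ --b--▸ n9
  n8 = a.0 | (0 | 0) ⊢ --a--▸ n9
  n9 = 0 | (0 | 0) ⊢ stopped
Coarsest stable partition (strong bisimilarity classes):
  B0 = {m0}
  B1 = {m2, n1}
  B2 = {m5, m6, m9, n3, n4, n9}
  B3 = {m1}
  B4 = {m3, n5}
  B5 = {m7, n7}
  B6 = {m8, n8}
  B7 = {m4}
  B8 = {n0}
  B9 = {n2}
  B10 = {n6}
m0 ∈ B0, n0 ∈ B8 → different blocks

NO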